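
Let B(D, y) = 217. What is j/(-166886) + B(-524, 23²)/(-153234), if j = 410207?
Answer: -15723468425/6393152331 ≈ -2.4594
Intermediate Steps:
j/(-166886) + B(-524, 23²)/(-153234) = 410207/(-166886) + 217/(-153234) = 410207*(-1/166886) + 217*(-1/153234) = -410207/166886 - 217/153234 = -15723468425/6393152331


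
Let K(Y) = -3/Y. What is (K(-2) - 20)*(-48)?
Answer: 888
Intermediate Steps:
(K(-2) - 20)*(-48) = (-3/(-2) - 20)*(-48) = (-3*(-½) - 20)*(-48) = (3/2 - 20)*(-48) = -37/2*(-48) = 888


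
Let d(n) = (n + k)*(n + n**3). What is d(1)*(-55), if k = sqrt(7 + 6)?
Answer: -110 - 110*sqrt(13) ≈ -506.61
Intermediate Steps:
k = sqrt(13) ≈ 3.6056
d(n) = (n + sqrt(13))*(n + n**3)
d(1)*(-55) = (1*(1 + sqrt(13) + 1**3 + sqrt(13)*1**2))*(-55) = (1*(1 + sqrt(13) + 1 + sqrt(13)*1))*(-55) = (1*(1 + sqrt(13) + 1 + sqrt(13)))*(-55) = (1*(2 + 2*sqrt(13)))*(-55) = (2 + 2*sqrt(13))*(-55) = -110 - 110*sqrt(13)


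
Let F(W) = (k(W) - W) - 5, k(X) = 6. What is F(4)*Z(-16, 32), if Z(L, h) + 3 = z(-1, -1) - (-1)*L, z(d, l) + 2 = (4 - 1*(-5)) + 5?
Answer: 21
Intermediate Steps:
z(d, l) = 12 (z(d, l) = -2 + ((4 - 1*(-5)) + 5) = -2 + ((4 + 5) + 5) = -2 + (9 + 5) = -2 + 14 = 12)
Z(L, h) = 9 + L (Z(L, h) = -3 + (12 - (-1)*L) = -3 + (12 + L) = 9 + L)
F(W) = 1 - W (F(W) = (6 - W) - 5 = 1 - W)
F(4)*Z(-16, 32) = (1 - 1*4)*(9 - 16) = (1 - 4)*(-7) = -3*(-7) = 21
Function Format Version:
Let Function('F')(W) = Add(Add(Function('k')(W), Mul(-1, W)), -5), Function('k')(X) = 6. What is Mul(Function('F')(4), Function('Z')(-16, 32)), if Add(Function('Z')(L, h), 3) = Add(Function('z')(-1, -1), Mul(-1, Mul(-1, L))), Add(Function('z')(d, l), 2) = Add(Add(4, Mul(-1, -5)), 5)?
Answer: 21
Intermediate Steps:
Function('z')(d, l) = 12 (Function('z')(d, l) = Add(-2, Add(Add(4, Mul(-1, -5)), 5)) = Add(-2, Add(Add(4, 5), 5)) = Add(-2, Add(9, 5)) = Add(-2, 14) = 12)
Function('Z')(L, h) = Add(9, L) (Function('Z')(L, h) = Add(-3, Add(12, Mul(-1, Mul(-1, L)))) = Add(-3, Add(12, L)) = Add(9, L))
Function('F')(W) = Add(1, Mul(-1, W)) (Function('F')(W) = Add(Add(6, Mul(-1, W)), -5) = Add(1, Mul(-1, W)))
Mul(Function('F')(4), Function('Z')(-16, 32)) = Mul(Add(1, Mul(-1, 4)), Add(9, -16)) = Mul(Add(1, -4), -7) = Mul(-3, -7) = 21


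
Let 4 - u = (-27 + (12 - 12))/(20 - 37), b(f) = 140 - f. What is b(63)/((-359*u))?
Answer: -1309/14719 ≈ -0.088933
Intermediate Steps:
u = 41/17 (u = 4 - (-27 + (12 - 12))/(20 - 37) = 4 - (-27 + 0)/(-17) = 4 - (-27)*(-1)/17 = 4 - 1*27/17 = 4 - 27/17 = 41/17 ≈ 2.4118)
b(63)/((-359*u)) = (140 - 1*63)/((-359*41/17)) = (140 - 63)/(-14719/17) = 77*(-17/14719) = -1309/14719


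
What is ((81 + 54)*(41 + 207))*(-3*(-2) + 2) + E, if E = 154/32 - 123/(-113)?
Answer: 484265389/1808 ≈ 2.6785e+5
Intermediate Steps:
E = 10669/1808 (E = 154*(1/32) - 123*(-1/113) = 77/16 + 123/113 = 10669/1808 ≈ 5.9010)
((81 + 54)*(41 + 207))*(-3*(-2) + 2) + E = ((81 + 54)*(41 + 207))*(-3*(-2) + 2) + 10669/1808 = (135*248)*(6 + 2) + 10669/1808 = 33480*8 + 10669/1808 = 267840 + 10669/1808 = 484265389/1808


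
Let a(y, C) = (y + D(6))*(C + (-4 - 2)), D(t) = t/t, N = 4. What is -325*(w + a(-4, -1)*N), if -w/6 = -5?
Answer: -37050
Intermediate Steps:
w = 30 (w = -6*(-5) = 30)
D(t) = 1
a(y, C) = (1 + y)*(-6 + C) (a(y, C) = (y + 1)*(C + (-4 - 2)) = (1 + y)*(C - 6) = (1 + y)*(-6 + C))
-325*(w + a(-4, -1)*N) = -325*(30 + (-6 - 1 - 6*(-4) - 1*(-4))*4) = -325*(30 + (-6 - 1 + 24 + 4)*4) = -325*(30 + 21*4) = -325*(30 + 84) = -325*114 = -37050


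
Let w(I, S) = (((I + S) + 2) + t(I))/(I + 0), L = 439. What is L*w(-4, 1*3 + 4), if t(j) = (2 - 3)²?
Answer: -1317/2 ≈ -658.50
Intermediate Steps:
t(j) = 1 (t(j) = (-1)² = 1)
w(I, S) = (3 + I + S)/I (w(I, S) = (((I + S) + 2) + 1)/(I + 0) = ((2 + I + S) + 1)/I = (3 + I + S)/I)
L*w(-4, 1*3 + 4) = 439*((3 - 4 + (1*3 + 4))/(-4)) = 439*(-(3 - 4 + (3 + 4))/4) = 439*(-(3 - 4 + 7)/4) = 439*(-¼*6) = 439*(-3/2) = -1317/2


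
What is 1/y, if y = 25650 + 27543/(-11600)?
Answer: 11600/297512457 ≈ 3.8990e-5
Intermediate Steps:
y = 297512457/11600 (y = 25650 + 27543*(-1/11600) = 25650 - 27543/11600 = 297512457/11600 ≈ 25648.)
1/y = 1/(297512457/11600) = 11600/297512457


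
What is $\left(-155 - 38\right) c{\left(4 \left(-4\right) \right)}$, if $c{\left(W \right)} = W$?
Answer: $3088$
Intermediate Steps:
$\left(-155 - 38\right) c{\left(4 \left(-4\right) \right)} = \left(-155 - 38\right) 4 \left(-4\right) = \left(-193\right) \left(-16\right) = 3088$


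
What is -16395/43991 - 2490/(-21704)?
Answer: -123149745/477390332 ≈ -0.25796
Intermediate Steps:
-16395/43991 - 2490/(-21704) = -16395*1/43991 - 2490*(-1/21704) = -16395/43991 + 1245/10852 = -123149745/477390332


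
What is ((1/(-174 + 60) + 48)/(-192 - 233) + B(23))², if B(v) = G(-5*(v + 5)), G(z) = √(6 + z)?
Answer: (5471 - 48450*I*√134)²/2347402500 ≈ -133.99 - 2.6143*I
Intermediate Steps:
B(v) = √(-19 - 5*v) (B(v) = √(6 - 5*(v + 5)) = √(6 - 5*(5 + v)) = √(6 + (-25 - 5*v)) = √(-19 - 5*v))
((1/(-174 + 60) + 48)/(-192 - 233) + B(23))² = ((1/(-174 + 60) + 48)/(-192 - 233) + √(-19 - 5*23))² = ((1/(-114) + 48)/(-425) + √(-19 - 115))² = ((-1/114 + 48)*(-1/425) + √(-134))² = ((5471/114)*(-1/425) + I*√134)² = (-5471/48450 + I*√134)²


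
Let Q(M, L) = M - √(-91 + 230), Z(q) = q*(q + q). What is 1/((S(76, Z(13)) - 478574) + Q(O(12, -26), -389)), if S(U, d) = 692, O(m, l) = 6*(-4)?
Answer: -477906/228394144697 + √139/228394144697 ≈ -2.0924e-6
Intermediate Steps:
O(m, l) = -24
Z(q) = 2*q² (Z(q) = q*(2*q) = 2*q²)
Q(M, L) = M - √139
1/((S(76, Z(13)) - 478574) + Q(O(12, -26), -389)) = 1/((692 - 478574) + (-24 - √139)) = 1/(-477882 + (-24 - √139)) = 1/(-477906 - √139)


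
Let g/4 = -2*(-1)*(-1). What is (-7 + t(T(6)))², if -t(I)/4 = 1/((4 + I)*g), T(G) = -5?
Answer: 225/4 ≈ 56.250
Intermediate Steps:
g = -8 (g = 4*(-2*(-1)*(-1)) = 4*(2*(-1)) = 4*(-2) = -8)
t(I) = -4/(-32 - 8*I) (t(I) = -4*(-1/(8*(4 + I))) = -4/(-32 - 8*I))
(-7 + t(T(6)))² = (-7 + 1/(2*(4 - 5)))² = (-7 + (½)/(-1))² = (-7 + (½)*(-1))² = (-7 - ½)² = (-15/2)² = 225/4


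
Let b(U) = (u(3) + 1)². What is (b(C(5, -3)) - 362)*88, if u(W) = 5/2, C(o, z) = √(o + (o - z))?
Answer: -30778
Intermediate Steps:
C(o, z) = √(-z + 2*o)
u(W) = 5/2 (u(W) = 5*(½) = 5/2)
b(U) = 49/4 (b(U) = (5/2 + 1)² = (7/2)² = 49/4)
(b(C(5, -3)) - 362)*88 = (49/4 - 362)*88 = -1399/4*88 = -30778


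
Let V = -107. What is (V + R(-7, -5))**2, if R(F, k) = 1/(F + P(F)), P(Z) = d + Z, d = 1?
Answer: 1937664/169 ≈ 11465.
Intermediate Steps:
P(Z) = 1 + Z
R(F, k) = 1/(1 + 2*F) (R(F, k) = 1/(F + (1 + F)) = 1/(1 + 2*F))
(V + R(-7, -5))**2 = (-107 + 1/(1 + 2*(-7)))**2 = (-107 + 1/(1 - 14))**2 = (-107 + 1/(-13))**2 = (-107 - 1/13)**2 = (-1392/13)**2 = 1937664/169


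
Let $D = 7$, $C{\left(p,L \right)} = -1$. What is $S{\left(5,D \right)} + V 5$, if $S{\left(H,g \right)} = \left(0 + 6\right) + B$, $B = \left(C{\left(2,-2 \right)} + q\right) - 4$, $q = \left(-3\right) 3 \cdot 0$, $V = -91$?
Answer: $-454$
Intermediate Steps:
$q = 0$ ($q = \left(-9\right) 0 = 0$)
$B = -5$ ($B = \left(-1 + 0\right) - 4 = -1 - 4 = -5$)
$S{\left(H,g \right)} = 1$ ($S{\left(H,g \right)} = \left(0 + 6\right) - 5 = 6 - 5 = 1$)
$S{\left(5,D \right)} + V 5 = 1 - 455 = -454$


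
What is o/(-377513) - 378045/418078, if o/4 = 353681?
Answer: -734181882557/157829880014 ≈ -4.6517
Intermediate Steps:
o = 1414724 (o = 4*353681 = 1414724)
o/(-377513) - 378045/418078 = 1414724/(-377513) - 378045/418078 = 1414724*(-1/377513) - 378045*1/418078 = -1414724/377513 - 378045/418078 = -734181882557/157829880014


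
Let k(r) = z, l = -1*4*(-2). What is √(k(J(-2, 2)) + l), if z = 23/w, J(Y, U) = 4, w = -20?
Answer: √685/10 ≈ 2.6172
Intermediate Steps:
l = 8 (l = -4*(-2) = 8)
z = -23/20 (z = 23/(-20) = 23*(-1/20) = -23/20 ≈ -1.1500)
k(r) = -23/20
√(k(J(-2, 2)) + l) = √(-23/20 + 8) = √(137/20) = √685/10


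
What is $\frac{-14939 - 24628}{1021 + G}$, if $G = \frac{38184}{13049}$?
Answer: $- \frac{516309783}{13361213} \approx -38.642$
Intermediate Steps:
$G = \frac{38184}{13049}$ ($G = 38184 \cdot \frac{1}{13049} = \frac{38184}{13049} \approx 2.9262$)
$\frac{-14939 - 24628}{1021 + G} = \frac{-14939 - 24628}{1021 + \frac{38184}{13049}} = - \frac{39567}{\frac{13361213}{13049}} = \left(-39567\right) \frac{13049}{13361213} = - \frac{516309783}{13361213}$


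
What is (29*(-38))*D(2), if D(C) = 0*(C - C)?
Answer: 0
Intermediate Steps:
D(C) = 0 (D(C) = 0*0 = 0)
(29*(-38))*D(2) = (29*(-38))*0 = -1102*0 = 0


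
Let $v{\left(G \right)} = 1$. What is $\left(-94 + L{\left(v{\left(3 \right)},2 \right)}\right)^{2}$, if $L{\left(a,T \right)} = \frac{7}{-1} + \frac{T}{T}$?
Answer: $10000$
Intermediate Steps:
$L{\left(a,T \right)} = -6$ ($L{\left(a,T \right)} = 7 \left(-1\right) + 1 = -7 + 1 = -6$)
$\left(-94 + L{\left(v{\left(3 \right)},2 \right)}\right)^{2} = \left(-94 - 6\right)^{2} = \left(-100\right)^{2} = 10000$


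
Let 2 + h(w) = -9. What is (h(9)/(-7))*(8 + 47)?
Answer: 605/7 ≈ 86.429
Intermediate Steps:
h(w) = -11 (h(w) = -2 - 9 = -11)
(h(9)/(-7))*(8 + 47) = (-11/(-7))*(8 + 47) = -11*(-⅐)*55 = (11/7)*55 = 605/7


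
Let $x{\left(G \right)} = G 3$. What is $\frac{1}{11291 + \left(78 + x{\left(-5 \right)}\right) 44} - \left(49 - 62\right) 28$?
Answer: $\frac{5118933}{14063} \approx 364.0$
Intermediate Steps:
$x{\left(G \right)} = 3 G$
$\frac{1}{11291 + \left(78 + x{\left(-5 \right)}\right) 44} - \left(49 - 62\right) 28 = \frac{1}{11291 + \left(78 + 3 \left(-5\right)\right) 44} - \left(49 - 62\right) 28 = \frac{1}{11291 + \left(78 - 15\right) 44} - \left(-13\right) 28 = \frac{1}{11291 + 63 \cdot 44} - -364 = \frac{1}{11291 + 2772} + 364 = \frac{1}{14063} + 364 = \frac{5118933}{14063}$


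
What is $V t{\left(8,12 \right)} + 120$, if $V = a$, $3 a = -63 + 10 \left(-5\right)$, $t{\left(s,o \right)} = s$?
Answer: $- \frac{544}{3} \approx -181.33$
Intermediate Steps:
$a = - \frac{113}{3}$ ($a = \frac{-63 + 10 \left(-5\right)}{3} = \frac{-63 - 50}{3} = \frac{1}{3} \left(-113\right) = - \frac{113}{3} \approx -37.667$)
$V = - \frac{113}{3} \approx -37.667$
$V t{\left(8,12 \right)} + 120 = \left(- \frac{113}{3}\right) 8 + 120 = - \frac{904}{3} + 120 = - \frac{544}{3}$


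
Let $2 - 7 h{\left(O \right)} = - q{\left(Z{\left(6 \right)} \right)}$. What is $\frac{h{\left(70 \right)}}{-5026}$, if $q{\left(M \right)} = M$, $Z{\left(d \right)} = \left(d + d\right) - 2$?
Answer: $- \frac{6}{17591} \approx -0.00034108$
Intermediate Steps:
$Z{\left(d \right)} = -2 + 2 d$ ($Z{\left(d \right)} = 2 d - 2 = -2 + 2 d$)
$h{\left(O \right)} = \frac{12}{7}$ ($h{\left(O \right)} = \frac{2}{7} - \frac{\left(-1\right) \left(-2 + 2 \cdot 6\right)}{7} = \frac{2}{7} - \frac{\left(-1\right) \left(-2 + 12\right)}{7} = \frac{2}{7} - \frac{\left(-1\right) 10}{7} = \frac{2}{7} - - \frac{10}{7} = \frac{2}{7} + \frac{10}{7} = \frac{12}{7}$)
$\frac{h{\left(70 \right)}}{-5026} = \frac{12}{7 \left(-5026\right)} = \frac{12}{7} \left(- \frac{1}{5026}\right) = - \frac{6}{17591}$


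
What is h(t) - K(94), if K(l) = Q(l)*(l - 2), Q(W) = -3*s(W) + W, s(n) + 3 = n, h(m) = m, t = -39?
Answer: 16429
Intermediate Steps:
s(n) = -3 + n
Q(W) = 9 - 2*W (Q(W) = -3*(-3 + W) + W = (9 - 3*W) + W = 9 - 2*W)
K(l) = (-2 + l)*(9 - 2*l) (K(l) = (9 - 2*l)*(l - 2) = (9 - 2*l)*(-2 + l) = (-2 + l)*(9 - 2*l))
h(t) - K(94) = -39 - (-2 + 94)*(9 - 2*94) = -39 - 92*(9 - 188) = -39 - 92*(-179) = -39 - 1*(-16468) = -39 + 16468 = 16429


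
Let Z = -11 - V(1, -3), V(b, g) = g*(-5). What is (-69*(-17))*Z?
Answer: -30498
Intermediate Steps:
V(b, g) = -5*g
Z = -26 (Z = -11 - (-5)*(-3) = -11 - 1*15 = -11 - 15 = -26)
(-69*(-17))*Z = -69*(-17)*(-26) = 1173*(-26) = -30498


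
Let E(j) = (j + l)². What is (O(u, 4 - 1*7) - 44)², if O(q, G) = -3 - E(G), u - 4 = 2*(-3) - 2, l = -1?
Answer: 3969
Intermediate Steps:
E(j) = (-1 + j)² (E(j) = (j - 1)² = (-1 + j)²)
u = -4 (u = 4 + (2*(-3) - 2) = 4 + (-6 - 2) = 4 - 8 = -4)
O(q, G) = -3 - (-1 + G)²
(O(u, 4 - 1*7) - 44)² = ((-3 - (-1 + (4 - 1*7))²) - 44)² = ((-3 - (-1 + (4 - 7))²) - 44)² = ((-3 - (-1 - 3)²) - 44)² = ((-3 - 1*(-4)²) - 44)² = ((-3 - 1*16) - 44)² = ((-3 - 16) - 44)² = (-19 - 44)² = (-63)² = 3969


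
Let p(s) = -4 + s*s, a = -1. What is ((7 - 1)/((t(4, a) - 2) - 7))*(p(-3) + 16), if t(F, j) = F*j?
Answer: -126/13 ≈ -9.6923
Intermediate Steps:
p(s) = -4 + s²
((7 - 1)/((t(4, a) - 2) - 7))*(p(-3) + 16) = ((7 - 1)/((4*(-1) - 2) - 7))*((-4 + (-3)²) + 16) = (6/((-4 - 2) - 7))*((-4 + 9) + 16) = (6/(-6 - 7))*(5 + 16) = (6/(-13))*21 = (6*(-1/13))*21 = -6/13*21 = -126/13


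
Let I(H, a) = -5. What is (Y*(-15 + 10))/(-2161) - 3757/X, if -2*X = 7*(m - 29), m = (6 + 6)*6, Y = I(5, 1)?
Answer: 16230229/650461 ≈ 24.952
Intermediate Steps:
Y = -5
m = 72 (m = 12*6 = 72)
X = -301/2 (X = -7*(72 - 29)/2 = -7*43/2 = -1/2*301 = -301/2 ≈ -150.50)
(Y*(-15 + 10))/(-2161) - 3757/X = -5*(-15 + 10)/(-2161) - 3757/(-301/2) = -5*(-5)*(-1/2161) - 3757*(-2/301) = 25*(-1/2161) + 7514/301 = -25/2161 + 7514/301 = 16230229/650461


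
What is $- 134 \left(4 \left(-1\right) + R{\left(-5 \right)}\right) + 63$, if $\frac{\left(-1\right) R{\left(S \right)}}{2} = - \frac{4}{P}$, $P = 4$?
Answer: $331$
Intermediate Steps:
$R{\left(S \right)} = 2$ ($R{\left(S \right)} = - 2 \left(- \frac{4}{4}\right) = - 2 \left(\left(-4\right) \frac{1}{4}\right) = \left(-2\right) \left(-1\right) = 2$)
$- 134 \left(4 \left(-1\right) + R{\left(-5 \right)}\right) + 63 = - 134 \left(4 \left(-1\right) + 2\right) + 63 = - 134 \left(-4 + 2\right) + 63 = \left(-134\right) \left(-2\right) + 63 = 268 + 63 = 331$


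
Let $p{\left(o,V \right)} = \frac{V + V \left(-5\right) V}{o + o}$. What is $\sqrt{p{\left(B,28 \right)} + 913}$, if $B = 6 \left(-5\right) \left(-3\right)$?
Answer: $\frac{4 \sqrt{12535}}{15} \approx 29.856$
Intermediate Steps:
$B = 90$ ($B = \left(-30\right) \left(-3\right) = 90$)
$p{\left(o,V \right)} = \frac{V - 5 V^{2}}{2 o}$ ($p{\left(o,V \right)} = \frac{V + - 5 V V}{2 o} = \left(V - 5 V^{2}\right) \frac{1}{2 o} = \frac{V - 5 V^{2}}{2 o}$)
$\sqrt{p{\left(B,28 \right)} + 913} = \sqrt{\frac{1}{2} \cdot 28 \cdot \frac{1}{90} \left(1 - 140\right) + 913} = \sqrt{\frac{1}{2} \cdot 28 \cdot \frac{1}{90} \left(-139\right) + 913} = \sqrt{- \frac{973}{45} + 913} = \sqrt{\frac{40112}{45}} = \frac{4 \sqrt{12535}}{15}$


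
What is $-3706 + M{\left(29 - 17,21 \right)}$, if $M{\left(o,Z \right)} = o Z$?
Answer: $-3454$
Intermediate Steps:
$M{\left(o,Z \right)} = Z o$
$-3706 + M{\left(29 - 17,21 \right)} = -3706 + 21 \left(29 - 17\right) = -3706 + 21 \cdot 12 = -3706 + 252 = -3454$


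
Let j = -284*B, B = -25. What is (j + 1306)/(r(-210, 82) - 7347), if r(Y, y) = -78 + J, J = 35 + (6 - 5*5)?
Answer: -8406/7409 ≈ -1.1346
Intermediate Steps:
J = 16 (J = 35 + (6 - 25) = 35 - 19 = 16)
j = 7100 (j = -284*(-25) = 7100)
r(Y, y) = -62 (r(Y, y) = -78 + 16 = -62)
(j + 1306)/(r(-210, 82) - 7347) = (7100 + 1306)/(-62 - 7347) = 8406/(-7409) = 8406*(-1/7409) = -8406/7409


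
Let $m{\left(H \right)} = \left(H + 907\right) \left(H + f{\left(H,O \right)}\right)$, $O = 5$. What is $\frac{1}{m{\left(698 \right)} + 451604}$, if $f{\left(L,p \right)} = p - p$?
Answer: $\frac{1}{1571894} \approx 6.3618 \cdot 10^{-7}$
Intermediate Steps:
$f{\left(L,p \right)} = 0$
$m{\left(H \right)} = H \left(907 + H\right)$ ($m{\left(H \right)} = \left(H + 907\right) \left(H + 0\right) = \left(907 + H\right) H = H \left(907 + H\right)$)
$\frac{1}{m{\left(698 \right)} + 451604} = \frac{1}{698 \left(907 + 698\right) + 451604} = \frac{1}{698 \cdot 1605 + 451604} = \frac{1}{1120290 + 451604} = \frac{1}{1571894}$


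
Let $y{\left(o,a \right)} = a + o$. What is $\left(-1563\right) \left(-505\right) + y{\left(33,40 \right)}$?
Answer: $789388$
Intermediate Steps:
$\left(-1563\right) \left(-505\right) + y{\left(33,40 \right)} = \left(-1563\right) \left(-505\right) + \left(40 + 33\right) = 789315 + 73 = 789388$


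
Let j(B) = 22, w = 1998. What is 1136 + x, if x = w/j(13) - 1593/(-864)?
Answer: 432489/352 ≈ 1228.7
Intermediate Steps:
x = 32617/352 (x = 1998/22 - 1593/(-864) = 1998*(1/22) - 1593*(-1/864) = 999/11 + 59/32 = 32617/352 ≈ 92.662)
1136 + x = 1136 + 32617/352 = 432489/352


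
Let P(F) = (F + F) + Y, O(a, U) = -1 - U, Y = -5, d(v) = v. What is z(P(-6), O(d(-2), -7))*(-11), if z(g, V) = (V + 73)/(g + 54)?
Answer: -869/37 ≈ -23.486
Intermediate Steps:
P(F) = -5 + 2*F (P(F) = (F + F) - 5 = 2*F - 5 = -5 + 2*F)
z(g, V) = (73 + V)/(54 + g)
z(P(-6), O(d(-2), -7))*(-11) = ((73 + (-1 - 1*(-7)))/(54 + (-5 + 2*(-6))))*(-11) = ((73 + (-1 + 7))/(54 + (-5 - 12)))*(-11) = ((73 + 6)/(54 - 17))*(-11) = (79/37)*(-11) = -869/37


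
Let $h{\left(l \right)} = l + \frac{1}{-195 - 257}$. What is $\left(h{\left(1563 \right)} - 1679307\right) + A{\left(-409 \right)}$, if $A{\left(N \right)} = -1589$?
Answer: $- \frac{759058517}{452} \approx -1.6793 \cdot 10^{6}$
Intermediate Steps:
$h{\left(l \right)} = - \frac{1}{452} + l$ ($h{\left(l \right)} = l + \frac{1}{-452} = l - \frac{1}{452} = - \frac{1}{452} + l$)
$\left(h{\left(1563 \right)} - 1679307\right) + A{\left(-409 \right)} = \left(\left(- \frac{1}{452} + 1563\right) - 1679307\right) - 1589 = \left(\frac{706475}{452} - 1679307\right) - 1589 = - \frac{758340289}{452} - 1589 = - \frac{759058517}{452}$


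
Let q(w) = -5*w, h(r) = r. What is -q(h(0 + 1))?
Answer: 5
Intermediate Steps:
-q(h(0 + 1)) = -(-5)*(0 + 1) = -(-5) = -1*(-5) = 5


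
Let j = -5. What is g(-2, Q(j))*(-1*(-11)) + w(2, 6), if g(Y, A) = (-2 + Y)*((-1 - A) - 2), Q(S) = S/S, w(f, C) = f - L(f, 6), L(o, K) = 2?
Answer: 176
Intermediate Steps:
w(f, C) = -2 + f (w(f, C) = f - 1*2 = f - 2 = -2 + f)
Q(S) = 1
g(Y, A) = (-3 - A)*(-2 + Y) (g(Y, A) = (-2 + Y)*(-3 - A) = (-3 - A)*(-2 + Y))
g(-2, Q(j))*(-1*(-11)) + w(2, 6) = (6 - 3*(-2) + 2*1 - 1*1*(-2))*(-1*(-11)) + (-2 + 2) = (6 + 6 + 2 + 2)*11 + 0 = 16*11 + 0 = 176 + 0 = 176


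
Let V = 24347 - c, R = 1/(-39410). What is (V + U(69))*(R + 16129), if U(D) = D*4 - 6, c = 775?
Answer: 1082501542967/2815 ≈ 3.8455e+8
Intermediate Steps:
R = -1/39410 ≈ -2.5374e-5
U(D) = -6 + 4*D (U(D) = 4*D - 6 = -6 + 4*D)
V = 23572 (V = 24347 - 1*775 = 24347 - 775 = 23572)
(V + U(69))*(R + 16129) = (23572 + (-6 + 4*69))*(-1/39410 + 16129) = (23572 + (-6 + 276))*(635643889/39410) = (23572 + 270)*(635643889/39410) = 23842*(635643889/39410) = 1082501542967/2815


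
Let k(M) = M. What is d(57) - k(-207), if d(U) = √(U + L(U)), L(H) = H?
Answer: 207 + √114 ≈ 217.68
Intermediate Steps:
d(U) = √2*√U (d(U) = √(U + U) = √(2*U) = √2*√U)
d(57) - k(-207) = √2*√57 - 1*(-207) = √114 + 207 = 207 + √114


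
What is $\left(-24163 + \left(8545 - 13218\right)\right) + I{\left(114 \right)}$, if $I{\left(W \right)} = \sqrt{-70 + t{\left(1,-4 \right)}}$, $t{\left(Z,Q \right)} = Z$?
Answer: $-28836 + i \sqrt{69} \approx -28836.0 + 8.3066 i$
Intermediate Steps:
$I{\left(W \right)} = i \sqrt{69}$ ($I{\left(W \right)} = \sqrt{-70 + 1} = \sqrt{-69} = i \sqrt{69}$)
$\left(-24163 + \left(8545 - 13218\right)\right) + I{\left(114 \right)} = \left(-24163 + \left(8545 - 13218\right)\right) + i \sqrt{69} = \left(-24163 - 4673\right) + i \sqrt{69} = -28836 + i \sqrt{69}$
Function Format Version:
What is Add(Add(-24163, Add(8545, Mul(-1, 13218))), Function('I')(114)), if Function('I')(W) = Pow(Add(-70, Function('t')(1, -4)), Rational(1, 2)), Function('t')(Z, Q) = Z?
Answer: Add(-28836, Mul(I, Pow(69, Rational(1, 2)))) ≈ Add(-28836., Mul(8.3066, I))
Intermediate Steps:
Function('I')(W) = Mul(I, Pow(69, Rational(1, 2))) (Function('I')(W) = Pow(Add(-70, 1), Rational(1, 2)) = Pow(-69, Rational(1, 2)) = Mul(I, Pow(69, Rational(1, 2))))
Add(Add(-24163, Add(8545, Mul(-1, 13218))), Function('I')(114)) = Add(Add(-24163, Add(8545, Mul(-1, 13218))), Mul(I, Pow(69, Rational(1, 2)))) = Add(Add(-24163, Add(8545, -13218)), Mul(I, Pow(69, Rational(1, 2)))) = Add(Add(-24163, -4673), Mul(I, Pow(69, Rational(1, 2)))) = Add(-28836, Mul(I, Pow(69, Rational(1, 2))))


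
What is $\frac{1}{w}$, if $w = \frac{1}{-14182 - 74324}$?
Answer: $-88506$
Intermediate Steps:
$w = - \frac{1}{88506}$ ($w = \frac{1}{-88506} = - \frac{1}{88506} \approx -1.1299 \cdot 10^{-5}$)
$\frac{1}{w} = \frac{1}{- \frac{1}{88506}} = -88506$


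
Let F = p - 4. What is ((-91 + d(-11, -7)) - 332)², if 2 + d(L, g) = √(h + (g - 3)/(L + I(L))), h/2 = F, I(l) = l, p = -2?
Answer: (4675 - I*√1397)²/121 ≈ 1.8061e+5 - 2888.2*I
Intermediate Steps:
F = -6 (F = -2 - 4 = -6)
h = -12 (h = 2*(-6) = -12)
d(L, g) = -2 + √(-12 + (-3 + g)/(2*L)) (d(L, g) = -2 + √(-12 + (g - 3)/(L + L)) = -2 + √(-12 + (-3 + g)/((2*L))) = -2 + √(-12 + (-3 + g)*(1/(2*L))) = -2 + √(-12 + (-3 + g)/(2*L)))
((-91 + d(-11, -7)) - 332)² = ((-91 + (-2 + √2*√((-3 - 7 - 24*(-11))/(-11))/2)) - 332)² = ((-91 + (-2 + √2*√(-(-3 - 7 + 264)/11)/2)) - 332)² = ((-91 + (-2 + √2*√(-1/11*254)/2)) - 332)² = ((-91 + (-2 + √2*√(-254/11)/2)) - 332)² = ((-91 + (-2 + √2*(I*√2794/11)/2)) - 332)² = ((-91 + (-2 + I*√1397/11)) - 332)² = ((-93 + I*√1397/11) - 332)² = (-425 + I*√1397/11)²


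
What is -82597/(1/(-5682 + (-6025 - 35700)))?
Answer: 3915675979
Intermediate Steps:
-82597/(1/(-5682 + (-6025 - 35700))) = -82597/(1/(-5682 - 41725)) = -82597/(1/(-47407)) = -82597/(-1/47407) = -82597*(-47407) = 3915675979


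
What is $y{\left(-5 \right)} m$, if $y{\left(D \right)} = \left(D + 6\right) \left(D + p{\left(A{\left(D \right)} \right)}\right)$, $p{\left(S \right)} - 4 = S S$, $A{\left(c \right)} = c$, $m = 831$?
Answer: $19944$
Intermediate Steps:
$p{\left(S \right)} = 4 + S^{2}$ ($p{\left(S \right)} = 4 + S S = 4 + S^{2}$)
$y{\left(D \right)} = \left(6 + D\right) \left(4 + D + D^{2}\right)$ ($y{\left(D \right)} = \left(D + 6\right) \left(D + \left(4 + D^{2}\right)\right) = \left(6 + D\right) \left(4 + D + D^{2}\right)$)
$y{\left(-5 \right)} m = \left(24 + \left(-5\right)^{3} + 7 \left(-5\right)^{2} + 10 \left(-5\right)\right) 831 = \left(24 - 125 + 7 \cdot 25 - 50\right) 831 = \left(24 - 125 + 175 - 50\right) 831 = 24 \cdot 831 = 19944$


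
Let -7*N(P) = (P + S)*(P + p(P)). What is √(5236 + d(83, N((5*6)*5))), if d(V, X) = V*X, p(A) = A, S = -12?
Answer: 2*I*√5949209/7 ≈ 696.89*I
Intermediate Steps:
N(P) = -2*P*(-12 + P)/7 (N(P) = -(P - 12)*(P + P)/7 = -(-12 + P)*2*P/7 = -2*P*(-12 + P)/7)
√(5236 + d(83, N((5*6)*5))) = √(5236 + 83*(2*((5*6)*5)*(12 - 5*6*5)/7)) = √(5236 + 83*(2*(30*5)*(12 - 30*5)/7)) = √(5236 + 83*((2/7)*150*(12 - 1*150))) = √(5236 + 83*((2/7)*150*(12 - 150))) = √(5236 + 83*((2/7)*150*(-138))) = √(5236 + 83*(-41400/7)) = √(5236 - 3436200/7) = √(-3399548/7) = 2*I*√5949209/7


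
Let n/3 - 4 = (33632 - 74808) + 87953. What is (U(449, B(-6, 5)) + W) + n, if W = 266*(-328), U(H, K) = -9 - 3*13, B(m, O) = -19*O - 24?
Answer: 53047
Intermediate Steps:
B(m, O) = -24 - 19*O
U(H, K) = -48 (U(H, K) = -9 - 39 = -48)
W = -87248
n = 140343 (n = 12 + 3*((33632 - 74808) + 87953) = 12 + 3*(-41176 + 87953) = 12 + 3*46777 = 12 + 140331 = 140343)
(U(449, B(-6, 5)) + W) + n = (-48 - 87248) + 140343 = -87296 + 140343 = 53047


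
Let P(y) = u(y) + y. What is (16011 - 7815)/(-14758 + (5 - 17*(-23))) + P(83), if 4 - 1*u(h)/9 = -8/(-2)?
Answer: 591925/7181 ≈ 82.429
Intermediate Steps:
u(h) = 0 (u(h) = 36 - (-72)/(-2) = 36 - (-72)*(-1)/2 = 36 - 9*4 = 36 - 36 = 0)
P(y) = y (P(y) = 0 + y = y)
(16011 - 7815)/(-14758 + (5 - 17*(-23))) + P(83) = (16011 - 7815)/(-14758 + (5 - 17*(-23))) + 83 = 8196/(-14758 + (5 + 391)) + 83 = 8196/(-14758 + 396) + 83 = 8196/(-14362) + 83 = 8196*(-1/14362) + 83 = -4098/7181 + 83 = 591925/7181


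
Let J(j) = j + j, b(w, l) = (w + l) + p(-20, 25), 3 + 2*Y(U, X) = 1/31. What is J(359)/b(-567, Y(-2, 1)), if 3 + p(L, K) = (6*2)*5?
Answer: -11129/7928 ≈ -1.4038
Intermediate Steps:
p(L, K) = 57 (p(L, K) = -3 + (6*2)*5 = -3 + 12*5 = -3 + 60 = 57)
Y(U, X) = -46/31 (Y(U, X) = -3/2 + (½)/31 = -3/2 + (½)*(1/31) = -3/2 + 1/62 = -46/31)
b(w, l) = 57 + l + w (b(w, l) = (w + l) + 57 = (l + w) + 57 = 57 + l + w)
J(j) = 2*j
J(359)/b(-567, Y(-2, 1)) = (2*359)/(57 - 46/31 - 567) = 718/(-15856/31) = 718*(-31/15856) = -11129/7928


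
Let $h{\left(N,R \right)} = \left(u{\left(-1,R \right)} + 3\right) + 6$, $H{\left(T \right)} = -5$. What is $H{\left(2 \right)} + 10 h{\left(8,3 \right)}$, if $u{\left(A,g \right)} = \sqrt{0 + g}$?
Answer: $85 + 10 \sqrt{3} \approx 102.32$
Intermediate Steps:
$u{\left(A,g \right)} = \sqrt{g}$
$h{\left(N,R \right)} = 9 + \sqrt{R}$ ($h{\left(N,R \right)} = \left(\sqrt{R} + 3\right) + 6 = \left(3 + \sqrt{R}\right) + 6 = 9 + \sqrt{R}$)
$H{\left(2 \right)} + 10 h{\left(8,3 \right)} = -5 + 10 \left(9 + \sqrt{3}\right) = -5 + \left(90 + 10 \sqrt{3}\right) = 85 + 10 \sqrt{3}$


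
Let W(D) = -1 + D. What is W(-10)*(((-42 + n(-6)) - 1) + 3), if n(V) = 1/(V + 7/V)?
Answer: 18986/43 ≈ 441.53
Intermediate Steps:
W(-10)*(((-42 + n(-6)) - 1) + 3) = (-1 - 10)*(((-42 - 6/(7 + (-6)**2)) - 1) + 3) = -11*(((-42 - 6/(7 + 36)) - 1) + 3) = -11*(((-42 - 6/43) - 1) + 3) = -11*((-1812/43 - 1) + 3) = -11*(-1855/43 + 3) = -11*(-1726/43) = 18986/43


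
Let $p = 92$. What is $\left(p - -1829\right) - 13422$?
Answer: $-11501$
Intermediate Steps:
$\left(p - -1829\right) - 13422 = \left(92 - -1829\right) - 13422 = \left(92 + 1829\right) - 13422 = 1921 - 13422 = -11501$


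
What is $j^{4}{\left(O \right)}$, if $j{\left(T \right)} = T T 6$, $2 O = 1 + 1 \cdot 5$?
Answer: $8503056$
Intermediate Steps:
$O = 3$ ($O = \frac{1 + 1 \cdot 5}{2} = \frac{1 + 5}{2} = \frac{1}{2} \cdot 6 = 3$)
$j{\left(T \right)} = 6 T^{2}$ ($j{\left(T \right)} = T^{2} \cdot 6 = 6 T^{2}$)
$j^{4}{\left(O \right)} = \left(6 \cdot 3^{2}\right)^{4} = \left(6 \cdot 9\right)^{4} = 54^{4} = 8503056$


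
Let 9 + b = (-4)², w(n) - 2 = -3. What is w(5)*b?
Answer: -7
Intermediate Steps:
w(n) = -1 (w(n) = 2 - 3 = -1)
b = 7 (b = -9 + (-4)² = -9 + 16 = 7)
w(5)*b = -1*7 = -7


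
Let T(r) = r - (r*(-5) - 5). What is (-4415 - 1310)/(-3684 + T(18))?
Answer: 5725/3571 ≈ 1.6032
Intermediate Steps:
T(r) = 5 + 6*r (T(r) = r - (-5*r - 5) = r - (-5 - 5*r) = r + (5 + 5*r) = 5 + 6*r)
(-4415 - 1310)/(-3684 + T(18)) = (-4415 - 1310)/(-3684 + (5 + 6*18)) = -5725/(-3684 + (5 + 108)) = -5725/(-3684 + 113) = -5725/(-3571) = -5725*(-1/3571) = 5725/3571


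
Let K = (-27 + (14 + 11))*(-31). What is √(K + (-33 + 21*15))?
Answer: 2*√86 ≈ 18.547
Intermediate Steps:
K = 62 (K = (-27 + 25)*(-31) = -2*(-31) = 62)
√(K + (-33 + 21*15)) = √(62 + (-33 + 21*15)) = √(62 + (-33 + 315)) = √(62 + 282) = √344 = 2*√86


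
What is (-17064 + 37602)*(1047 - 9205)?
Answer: -167549004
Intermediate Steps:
(-17064 + 37602)*(1047 - 9205) = 20538*(-8158) = -167549004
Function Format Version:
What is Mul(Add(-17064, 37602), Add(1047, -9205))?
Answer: -167549004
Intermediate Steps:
Mul(Add(-17064, 37602), Add(1047, -9205)) = Mul(20538, -8158) = -167549004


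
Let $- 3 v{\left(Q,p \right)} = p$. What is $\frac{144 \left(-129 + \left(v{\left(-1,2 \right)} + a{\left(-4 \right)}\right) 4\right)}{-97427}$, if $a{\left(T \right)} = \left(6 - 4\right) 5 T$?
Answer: $\frac{42000}{97427} \approx 0.43109$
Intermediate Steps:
$v{\left(Q,p \right)} = - \frac{p}{3}$
$a{\left(T \right)} = 10 T$ ($a{\left(T \right)} = 2 \cdot 5 T = 10 T$)
$\frac{144 \left(-129 + \left(v{\left(-1,2 \right)} + a{\left(-4 \right)}\right) 4\right)}{-97427} = \frac{144 \left(-129 + \left(\left(- \frac{1}{3}\right) 2 + 10 \left(-4\right)\right) 4\right)}{-97427} = 144 \left(-129 + \left(- \frac{2}{3} - 40\right) 4\right) \left(- \frac{1}{97427}\right) = 144 \left(-129 - \frac{488}{3}\right) \left(- \frac{1}{97427}\right) = 144 \left(- \frac{875}{3}\right) \left(- \frac{1}{97427}\right) = \left(-42000\right) \left(- \frac{1}{97427}\right) = \frac{42000}{97427}$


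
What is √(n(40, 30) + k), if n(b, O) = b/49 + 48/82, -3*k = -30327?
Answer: √832783677/287 ≈ 100.55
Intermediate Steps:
k = 10109 (k = -⅓*(-30327) = 10109)
n(b, O) = 24/41 + b/49 (n(b, O) = b*(1/49) + 48*(1/82) = b/49 + 24/41 = 24/41 + b/49)
√(n(40, 30) + k) = √((24/41 + (1/49)*40) + 10109) = √((24/41 + 40/49) + 10109) = √(2816/2009 + 10109) = √(20311797/2009) = √832783677/287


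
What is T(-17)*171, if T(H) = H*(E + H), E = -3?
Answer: 58140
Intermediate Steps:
T(H) = H*(-3 + H)
T(-17)*171 = -17*(-3 - 17)*171 = -17*(-20)*171 = 340*171 = 58140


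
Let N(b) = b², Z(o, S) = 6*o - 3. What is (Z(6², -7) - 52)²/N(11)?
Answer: 25921/121 ≈ 214.22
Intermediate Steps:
Z(o, S) = -3 + 6*o
(Z(6², -7) - 52)²/N(11) = ((-3 + 6*6²) - 52)²/(11²) = ((-3 + 6*36) - 52)²/121 = ((-3 + 216) - 52)²*(1/121) = (213 - 52)²*(1/121) = 161²*(1/121) = 25921*(1/121) = 25921/121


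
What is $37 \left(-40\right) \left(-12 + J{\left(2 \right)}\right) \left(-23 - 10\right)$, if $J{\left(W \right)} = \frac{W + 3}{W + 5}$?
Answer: $- \frac{3858360}{7} \approx -5.5119 \cdot 10^{5}$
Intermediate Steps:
$J{\left(W \right)} = \frac{3 + W}{5 + W}$
$37 \left(-40\right) \left(-12 + J{\left(2 \right)}\right) \left(-23 - 10\right) = 37 \left(-40\right) \left(-12 + \frac{3 + 2}{5 + 2}\right) \left(-23 - 10\right) = - 1480 \left(-12 + \frac{1}{7} \cdot 5\right) \left(-33\right) = - 1480 \left(-12 + \frac{5}{7}\right) \left(-33\right) = - 1480 \left(\left(- \frac{79}{7}\right) \left(-33\right)\right) = \left(-1480\right) \frac{2607}{7} = - \frac{3858360}{7}$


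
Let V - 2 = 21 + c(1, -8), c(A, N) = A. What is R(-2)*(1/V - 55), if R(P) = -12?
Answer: 1319/2 ≈ 659.50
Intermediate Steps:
V = 24 (V = 2 + (21 + 1) = 2 + 22 = 24)
R(-2)*(1/V - 55) = -12*(1/24 - 55) = -12*(-1319/24) = 1319/2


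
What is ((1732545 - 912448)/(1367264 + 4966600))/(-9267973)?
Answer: -820097/58702080537672 ≈ -1.3970e-8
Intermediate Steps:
((1732545 - 912448)/(1367264 + 4966600))/(-9267973) = (820097/6333864)*(-1/9267973) = -820097/58702080537672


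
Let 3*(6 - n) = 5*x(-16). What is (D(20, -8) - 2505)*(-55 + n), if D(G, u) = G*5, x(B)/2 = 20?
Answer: 834535/3 ≈ 2.7818e+5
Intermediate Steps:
x(B) = 40 (x(B) = 2*20 = 40)
n = -182/3 (n = 6 - 5*40/3 = 6 - ⅓*200 = 6 - 200/3 = -182/3 ≈ -60.667)
D(G, u) = 5*G
(D(20, -8) - 2505)*(-55 + n) = (5*20 - 2505)*(-55 - 182/3) = (100 - 2505)*(-347/3) = -2405*(-347/3) = 834535/3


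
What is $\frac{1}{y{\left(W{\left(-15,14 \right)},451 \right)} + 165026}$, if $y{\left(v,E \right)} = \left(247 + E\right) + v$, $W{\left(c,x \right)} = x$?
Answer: $\frac{1}{165738} \approx 6.0336 \cdot 10^{-6}$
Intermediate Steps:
$y{\left(v,E \right)} = 247 + E + v$
$\frac{1}{y{\left(W{\left(-15,14 \right)},451 \right)} + 165026} = \frac{1}{\left(247 + 451 + 14\right) + 165026} = \frac{1}{712 + 165026} = \frac{1}{165738}$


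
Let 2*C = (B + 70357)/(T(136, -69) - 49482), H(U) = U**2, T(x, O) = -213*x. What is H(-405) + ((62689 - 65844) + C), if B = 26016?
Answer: 25240406627/156900 ≈ 1.6087e+5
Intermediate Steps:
C = -96373/156900 (C = ((26016 + 70357)/(-213*136 - 49482))/2 = (96373/(-28968 - 49482))/2 = (96373/(-78450))/2 = (96373*(-1/78450))/2 = (1/2)*(-96373/78450) = -96373/156900 ≈ -0.61423)
H(-405) + ((62689 - 65844) + C) = (-405)**2 + ((62689 - 65844) - 96373/156900) = 164025 + (-3155 - 96373/156900) = 164025 - 495115873/156900 = 25240406627/156900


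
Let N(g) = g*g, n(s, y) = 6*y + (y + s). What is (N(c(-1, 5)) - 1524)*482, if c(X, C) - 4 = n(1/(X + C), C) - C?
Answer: -1353215/8 ≈ -1.6915e+5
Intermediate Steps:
n(s, y) = s + 7*y (n(s, y) = 6*y + (s + y) = s + 7*y)
c(X, C) = 4 + 1/(C + X) + 6*C (c(X, C) = 4 + ((1/(X + C) + 7*C) - C) = 4 + ((1/(C + X) + 7*C) - C) = 4 + (1/(C + X) + 6*C) = 4 + 1/(C + X) + 6*C)
N(g) = g²
(N(c(-1, 5)) - 1524)*482 = (((1 + 2*(2 + 3*5)*(5 - 1))/(5 - 1))² - 1524)*482 = (((1 + 2*(2 + 15)*4)/4)² - 1524)*482 = (((1 + 2*17*4)/4)² - 1524)*482 = (((1 + 136)/4)² - 1524)*482 = (((¼)*137)² - 1524)*482 = ((137/4)² - 1524)*482 = (18769/16 - 1524)*482 = -5615/16*482 = -1353215/8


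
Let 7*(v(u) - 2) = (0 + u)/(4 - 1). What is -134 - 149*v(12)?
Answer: -3620/7 ≈ -517.14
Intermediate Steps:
v(u) = 2 + u/21 (v(u) = 2 + ((0 + u)/(4 - 1))/7 = 2 + (u/3)/7 = 2 + u/21)
-134 - 149*v(12) = -134 - 149*(2 + (1/21)*12) = -134 - 149*(2 + 4/7) = -134 - 149*18/7 = -134 - 2682/7 = -3620/7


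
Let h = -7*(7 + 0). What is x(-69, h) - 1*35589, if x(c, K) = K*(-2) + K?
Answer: -35540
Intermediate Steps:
h = -49 (h = -7*7 = -49)
x(c, K) = -K (x(c, K) = -2*K + K = -K)
x(-69, h) - 1*35589 = -1*(-49) - 1*35589 = 49 - 35589 = -35540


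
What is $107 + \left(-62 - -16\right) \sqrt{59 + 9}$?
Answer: $107 - 92 \sqrt{17} \approx -272.33$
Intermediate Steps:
$107 + \left(-62 - -16\right) \sqrt{59 + 9} = 107 + \left(-62 + 16\right) \sqrt{68} = 107 - 46 \cdot 2 \sqrt{17} = 107 - 92 \sqrt{17}$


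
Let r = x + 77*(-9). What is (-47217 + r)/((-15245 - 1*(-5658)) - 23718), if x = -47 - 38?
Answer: 9599/6661 ≈ 1.4411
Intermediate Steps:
x = -85
r = -778 (r = -85 + 77*(-9) = -85 - 693 = -778)
(-47217 + r)/((-15245 - 1*(-5658)) - 23718) = (-47217 - 778)/((-15245 - 1*(-5658)) - 23718) = -47995/((-15245 + 5658) - 23718) = -47995/(-9587 - 23718) = -47995/(-33305) = -47995*(-1/33305) = 9599/6661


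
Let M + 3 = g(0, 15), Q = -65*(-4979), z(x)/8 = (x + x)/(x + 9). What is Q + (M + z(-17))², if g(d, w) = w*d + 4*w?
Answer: 331916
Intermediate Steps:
z(x) = 16*x/(9 + x) (z(x) = 8*((x + x)/(x + 9)) = 8*((2*x)/(9 + x)) = 8*(2*x/(9 + x)) = 16*x/(9 + x))
Q = 323635
g(d, w) = 4*w + d*w (g(d, w) = d*w + 4*w = 4*w + d*w)
M = 57 (M = -3 + 15*(4 + 0) = -3 + 15*4 = -3 + 60 = 57)
Q + (M + z(-17))² = 323635 + (57 + 16*(-17)/(9 - 17))² = 323635 + (57 + 16*(-17)/(-8))² = 323635 + (57 + 16*(-17)*(-⅛))² = 323635 + (57 + 34)² = 323635 + 91² = 323635 + 8281 = 331916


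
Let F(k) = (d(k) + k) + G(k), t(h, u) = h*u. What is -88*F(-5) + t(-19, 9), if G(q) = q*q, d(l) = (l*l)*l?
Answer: 9069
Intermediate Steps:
d(l) = l**3 (d(l) = l**2*l = l**3)
G(q) = q**2
F(k) = k + k**2 + k**3 (F(k) = (k**3 + k) + k**2 = (k + k**3) + k**2 = k + k**2 + k**3)
-88*F(-5) + t(-19, 9) = -(-440)*(1 - 5 + (-5)**2) - 19*9 = -(-440)*(1 - 5 + 25) - 171 = -(-440)*21 - 171 = -88*(-105) - 171 = 9240 - 171 = 9069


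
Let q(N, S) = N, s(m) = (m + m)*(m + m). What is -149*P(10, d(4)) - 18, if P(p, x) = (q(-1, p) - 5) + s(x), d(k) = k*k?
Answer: -151700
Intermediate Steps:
s(m) = 4*m² (s(m) = (2*m)*(2*m) = 4*m²)
d(k) = k²
P(p, x) = -6 + 4*x² (P(p, x) = (-1 - 5) + 4*x² = -6 + 4*x²)
-149*P(10, d(4)) - 18 = -149*(-6 + 4*(4²)²) - 18 = -149*(-6 + 4*16²) - 18 = -149*(-6 + 4*256) - 18 = -149*(-6 + 1024) - 18 = -149*1018 - 18 = -151682 - 18 = -151700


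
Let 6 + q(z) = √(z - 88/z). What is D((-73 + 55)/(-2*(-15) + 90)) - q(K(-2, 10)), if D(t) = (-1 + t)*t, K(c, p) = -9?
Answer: 2469/400 - √7/3 ≈ 5.2906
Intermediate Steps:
D(t) = t*(-1 + t)
q(z) = -6 + √(z - 88/z)
D((-73 + 55)/(-2*(-15) + 90)) - q(K(-2, 10)) = ((-73 + 55)/(-2*(-15) + 90))*(-1 + (-73 + 55)/(-2*(-15) + 90)) - (-6 + √(-9 - 88/(-9))) = (-18/(30 + 90))*(-1 - 18/(30 + 90)) - (-6 + √(-9 - 88*(-⅑))) = (-18/120)*(-1 - 18/120) - (-6 + √(-9 + 88/9)) = (-18*1/120)*(-1 - 18*1/120) - (-6 + √(7/9)) = -3*(-1 - 3/20)/20 - (-6 + √7/3) = -3/20*(-23/20) + (6 - √7/3) = 69/400 + (6 - √7/3) = 2469/400 - √7/3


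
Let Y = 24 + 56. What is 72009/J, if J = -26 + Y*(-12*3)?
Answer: -72009/2906 ≈ -24.779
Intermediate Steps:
Y = 80
J = -2906 (J = -26 + 80*(-12*3) = -26 + 80*(-36) = -26 - 2880 = -2906)
72009/J = 72009/(-2906) = 72009*(-1/2906) = -72009/2906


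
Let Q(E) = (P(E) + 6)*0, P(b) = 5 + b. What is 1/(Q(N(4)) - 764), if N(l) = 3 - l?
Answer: -1/764 ≈ -0.0013089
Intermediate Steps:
Q(E) = 0 (Q(E) = ((5 + E) + 6)*0 = (11 + E)*0 = 0)
1/(Q(N(4)) - 764) = 1/(0 - 764) = 1/(-764) = -1/764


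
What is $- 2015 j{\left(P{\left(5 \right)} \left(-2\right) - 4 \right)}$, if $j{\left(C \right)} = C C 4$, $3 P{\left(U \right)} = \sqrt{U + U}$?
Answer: $- \frac{1483040}{9} - \frac{128960 \sqrt{10}}{3} \approx -3.0072 \cdot 10^{5}$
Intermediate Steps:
$P{\left(U \right)} = \frac{\sqrt{2} \sqrt{U}}{3}$ ($P{\left(U \right)} = \frac{\sqrt{U + U}}{3} = \frac{\sqrt{2 U}}{3} = \frac{\sqrt{2} \sqrt{U}}{3}$)
$j{\left(C \right)} = 4 C^{2}$ ($j{\left(C \right)} = C^{2} \cdot 4 = 4 C^{2}$)
$- 2015 j{\left(P{\left(5 \right)} \left(-2\right) - 4 \right)} = - 2015 \cdot 4 \left(\frac{\sqrt{2} \sqrt{5}}{3} \left(-2\right) - 4\right)^{2} = - 2015 \cdot 4 \left(\frac{\sqrt{10}}{3} \left(-2\right) - 4\right)^{2} = - 2015 \cdot 4 \left(- \frac{2 \sqrt{10}}{3} - 4\right)^{2} = - 2015 \cdot 4 \left(-4 - \frac{2 \sqrt{10}}{3}\right)^{2} = - 8060 \left(-4 - \frac{2 \sqrt{10}}{3}\right)^{2}$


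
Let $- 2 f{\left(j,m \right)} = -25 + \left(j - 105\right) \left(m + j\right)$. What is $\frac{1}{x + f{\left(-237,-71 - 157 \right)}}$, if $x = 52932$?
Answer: $- \frac{2}{53141} \approx -3.7636 \cdot 10^{-5}$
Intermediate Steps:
$f{\left(j,m \right)} = \frac{25}{2} - \frac{\left(-105 + j\right) \left(j + m\right)}{2}$ ($f{\left(j,m \right)} = - \frac{-25 + \left(j - 105\right) \left(m + j\right)}{2} = - \frac{-25 + \left(-105 + j\right) \left(j + m\right)}{2} = \frac{25}{2} - \frac{\left(-105 + j\right) \left(j + m\right)}{2}$)
$\frac{1}{x + f{\left(-237,-71 - 157 \right)}} = \frac{1}{52932 + \left(\frac{25}{2} - \frac{\left(-237\right)^{2}}{2} + \frac{105}{2} \left(-237\right) + \frac{105 \left(-71 - 157\right)}{2} - - \frac{237 \left(-71 - 157\right)}{2}\right)} = \frac{1}{52932 - \left(\frac{104969}{2} + 27018\right)} = \frac{1}{52932 - \frac{159005}{2}} = \frac{1}{- \frac{53141}{2}} = - \frac{2}{53141}$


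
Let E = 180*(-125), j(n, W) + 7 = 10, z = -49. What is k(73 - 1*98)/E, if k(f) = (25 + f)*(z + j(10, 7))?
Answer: 0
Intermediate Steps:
j(n, W) = 3 (j(n, W) = -7 + 10 = 3)
E = -22500
k(f) = -1150 - 46*f (k(f) = (25 + f)*(-49 + 3) = (25 + f)*(-46) = -1150 - 46*f)
k(73 - 1*98)/E = (-1150 - 46*(73 - 1*98))/(-22500) = (-1150 - 46*(73 - 98))*(-1/22500) = (-1150 - 46*(-25))*(-1/22500) = (-1150 + 1150)*(-1/22500) = 0*(-1/22500) = 0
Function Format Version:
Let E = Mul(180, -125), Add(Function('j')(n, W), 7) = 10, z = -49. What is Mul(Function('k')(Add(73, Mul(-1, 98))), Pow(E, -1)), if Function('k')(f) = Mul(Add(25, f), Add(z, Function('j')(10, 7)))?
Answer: 0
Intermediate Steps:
Function('j')(n, W) = 3 (Function('j')(n, W) = Add(-7, 10) = 3)
E = -22500
Function('k')(f) = Add(-1150, Mul(-46, f)) (Function('k')(f) = Mul(Add(25, f), Add(-49, 3)) = Mul(Add(25, f), -46) = Add(-1150, Mul(-46, f)))
Mul(Function('k')(Add(73, Mul(-1, 98))), Pow(E, -1)) = Mul(Add(-1150, Mul(-46, Add(73, Mul(-1, 98)))), Pow(-22500, -1)) = Mul(Add(-1150, Mul(-46, Add(73, -98))), Rational(-1, 22500)) = Mul(Add(-1150, Mul(-46, -25)), Rational(-1, 22500)) = Mul(Add(-1150, 1150), Rational(-1, 22500)) = Mul(0, Rational(-1, 22500)) = 0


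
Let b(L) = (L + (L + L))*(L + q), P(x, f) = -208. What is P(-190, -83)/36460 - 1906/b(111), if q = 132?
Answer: -21580978/737576685 ≈ -0.029259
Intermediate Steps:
b(L) = 3*L*(132 + L) (b(L) = (L + (L + L))*(L + 132) = (L + 2*L)*(132 + L) = (3*L)*(132 + L) = 3*L*(132 + L))
P(-190, -83)/36460 - 1906/b(111) = -208/36460 - 1906*1/(333*(132 + 111)) = -208*1/36460 - 1906/(3*111*243) = -52/9115 - 1906/80919 = -21580978/737576685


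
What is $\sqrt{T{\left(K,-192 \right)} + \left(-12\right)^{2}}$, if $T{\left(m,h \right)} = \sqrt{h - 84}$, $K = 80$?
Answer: $\sqrt{144 + 2 i \sqrt{69}} \approx 12.02 + 0.69107 i$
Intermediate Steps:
$T{\left(m,h \right)} = \sqrt{-84 + h}$
$\sqrt{T{\left(K,-192 \right)} + \left(-12\right)^{2}} = \sqrt{\sqrt{-84 - 192} + \left(-12\right)^{2}} = \sqrt{\sqrt{-276} + 144} = \sqrt{2 i \sqrt{69} + 144} = \sqrt{144 + 2 i \sqrt{69}}$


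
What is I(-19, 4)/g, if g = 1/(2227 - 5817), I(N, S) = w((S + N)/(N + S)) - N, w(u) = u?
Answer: -71800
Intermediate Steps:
I(N, S) = 1 - N (I(N, S) = (S + N)/(N + S) - N = (N + S)/(N + S) - N = 1 - N)
g = -1/3590 (g = 1/(-3590) = -1/3590 ≈ -0.00027855)
I(-19, 4)/g = (1 - 1*(-19))/(-1/3590) = (1 + 19)*(-3590) = 20*(-3590) = -71800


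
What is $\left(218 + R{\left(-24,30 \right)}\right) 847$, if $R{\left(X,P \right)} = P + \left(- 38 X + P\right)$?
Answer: $1007930$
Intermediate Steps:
$R{\left(X,P \right)} = - 38 X + 2 P$ ($R{\left(X,P \right)} = P + \left(P - 38 X\right) = - 38 X + 2 P$)
$\left(218 + R{\left(-24,30 \right)}\right) 847 = \left(218 + \left(\left(-38\right) \left(-24\right) + 2 \cdot 30\right)\right) 847 = \left(218 + \left(912 + 60\right)\right) 847 = \left(218 + 972\right) 847 = 1190 \cdot 847 = 1007930$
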